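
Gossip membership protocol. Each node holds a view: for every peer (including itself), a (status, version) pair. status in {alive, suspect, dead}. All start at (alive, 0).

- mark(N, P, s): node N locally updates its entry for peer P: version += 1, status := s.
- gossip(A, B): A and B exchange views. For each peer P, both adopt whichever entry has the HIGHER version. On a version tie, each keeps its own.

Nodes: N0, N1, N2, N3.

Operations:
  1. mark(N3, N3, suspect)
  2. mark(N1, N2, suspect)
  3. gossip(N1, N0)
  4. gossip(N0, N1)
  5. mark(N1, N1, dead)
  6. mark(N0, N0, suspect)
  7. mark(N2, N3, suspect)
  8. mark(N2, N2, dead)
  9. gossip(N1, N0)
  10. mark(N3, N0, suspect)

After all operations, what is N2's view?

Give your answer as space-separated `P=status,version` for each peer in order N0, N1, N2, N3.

Answer: N0=alive,0 N1=alive,0 N2=dead,1 N3=suspect,1

Derivation:
Op 1: N3 marks N3=suspect -> (suspect,v1)
Op 2: N1 marks N2=suspect -> (suspect,v1)
Op 3: gossip N1<->N0 -> N1.N0=(alive,v0) N1.N1=(alive,v0) N1.N2=(suspect,v1) N1.N3=(alive,v0) | N0.N0=(alive,v0) N0.N1=(alive,v0) N0.N2=(suspect,v1) N0.N3=(alive,v0)
Op 4: gossip N0<->N1 -> N0.N0=(alive,v0) N0.N1=(alive,v0) N0.N2=(suspect,v1) N0.N3=(alive,v0) | N1.N0=(alive,v0) N1.N1=(alive,v0) N1.N2=(suspect,v1) N1.N3=(alive,v0)
Op 5: N1 marks N1=dead -> (dead,v1)
Op 6: N0 marks N0=suspect -> (suspect,v1)
Op 7: N2 marks N3=suspect -> (suspect,v1)
Op 8: N2 marks N2=dead -> (dead,v1)
Op 9: gossip N1<->N0 -> N1.N0=(suspect,v1) N1.N1=(dead,v1) N1.N2=(suspect,v1) N1.N3=(alive,v0) | N0.N0=(suspect,v1) N0.N1=(dead,v1) N0.N2=(suspect,v1) N0.N3=(alive,v0)
Op 10: N3 marks N0=suspect -> (suspect,v1)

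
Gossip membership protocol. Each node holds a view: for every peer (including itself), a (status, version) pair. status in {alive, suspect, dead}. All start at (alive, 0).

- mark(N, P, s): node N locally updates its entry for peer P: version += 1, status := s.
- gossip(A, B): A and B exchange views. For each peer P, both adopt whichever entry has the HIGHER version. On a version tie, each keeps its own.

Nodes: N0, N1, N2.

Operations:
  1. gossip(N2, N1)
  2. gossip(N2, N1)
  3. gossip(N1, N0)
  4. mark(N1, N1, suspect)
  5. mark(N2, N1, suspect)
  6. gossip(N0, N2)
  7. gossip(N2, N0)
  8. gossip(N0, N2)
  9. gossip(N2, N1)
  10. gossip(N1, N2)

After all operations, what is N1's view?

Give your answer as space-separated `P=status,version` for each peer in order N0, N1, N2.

Answer: N0=alive,0 N1=suspect,1 N2=alive,0

Derivation:
Op 1: gossip N2<->N1 -> N2.N0=(alive,v0) N2.N1=(alive,v0) N2.N2=(alive,v0) | N1.N0=(alive,v0) N1.N1=(alive,v0) N1.N2=(alive,v0)
Op 2: gossip N2<->N1 -> N2.N0=(alive,v0) N2.N1=(alive,v0) N2.N2=(alive,v0) | N1.N0=(alive,v0) N1.N1=(alive,v0) N1.N2=(alive,v0)
Op 3: gossip N1<->N0 -> N1.N0=(alive,v0) N1.N1=(alive,v0) N1.N2=(alive,v0) | N0.N0=(alive,v0) N0.N1=(alive,v0) N0.N2=(alive,v0)
Op 4: N1 marks N1=suspect -> (suspect,v1)
Op 5: N2 marks N1=suspect -> (suspect,v1)
Op 6: gossip N0<->N2 -> N0.N0=(alive,v0) N0.N1=(suspect,v1) N0.N2=(alive,v0) | N2.N0=(alive,v0) N2.N1=(suspect,v1) N2.N2=(alive,v0)
Op 7: gossip N2<->N0 -> N2.N0=(alive,v0) N2.N1=(suspect,v1) N2.N2=(alive,v0) | N0.N0=(alive,v0) N0.N1=(suspect,v1) N0.N2=(alive,v0)
Op 8: gossip N0<->N2 -> N0.N0=(alive,v0) N0.N1=(suspect,v1) N0.N2=(alive,v0) | N2.N0=(alive,v0) N2.N1=(suspect,v1) N2.N2=(alive,v0)
Op 9: gossip N2<->N1 -> N2.N0=(alive,v0) N2.N1=(suspect,v1) N2.N2=(alive,v0) | N1.N0=(alive,v0) N1.N1=(suspect,v1) N1.N2=(alive,v0)
Op 10: gossip N1<->N2 -> N1.N0=(alive,v0) N1.N1=(suspect,v1) N1.N2=(alive,v0) | N2.N0=(alive,v0) N2.N1=(suspect,v1) N2.N2=(alive,v0)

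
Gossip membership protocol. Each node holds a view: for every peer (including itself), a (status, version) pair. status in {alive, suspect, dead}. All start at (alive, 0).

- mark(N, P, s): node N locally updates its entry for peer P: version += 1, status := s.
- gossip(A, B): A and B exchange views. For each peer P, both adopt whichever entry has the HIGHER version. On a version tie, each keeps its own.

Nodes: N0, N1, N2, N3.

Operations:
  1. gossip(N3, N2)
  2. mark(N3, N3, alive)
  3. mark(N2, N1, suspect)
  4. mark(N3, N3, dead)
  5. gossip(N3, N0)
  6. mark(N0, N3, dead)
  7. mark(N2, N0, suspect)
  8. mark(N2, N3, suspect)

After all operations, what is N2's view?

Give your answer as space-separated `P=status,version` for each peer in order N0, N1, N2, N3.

Answer: N0=suspect,1 N1=suspect,1 N2=alive,0 N3=suspect,1

Derivation:
Op 1: gossip N3<->N2 -> N3.N0=(alive,v0) N3.N1=(alive,v0) N3.N2=(alive,v0) N3.N3=(alive,v0) | N2.N0=(alive,v0) N2.N1=(alive,v0) N2.N2=(alive,v0) N2.N3=(alive,v0)
Op 2: N3 marks N3=alive -> (alive,v1)
Op 3: N2 marks N1=suspect -> (suspect,v1)
Op 4: N3 marks N3=dead -> (dead,v2)
Op 5: gossip N3<->N0 -> N3.N0=(alive,v0) N3.N1=(alive,v0) N3.N2=(alive,v0) N3.N3=(dead,v2) | N0.N0=(alive,v0) N0.N1=(alive,v0) N0.N2=(alive,v0) N0.N3=(dead,v2)
Op 6: N0 marks N3=dead -> (dead,v3)
Op 7: N2 marks N0=suspect -> (suspect,v1)
Op 8: N2 marks N3=suspect -> (suspect,v1)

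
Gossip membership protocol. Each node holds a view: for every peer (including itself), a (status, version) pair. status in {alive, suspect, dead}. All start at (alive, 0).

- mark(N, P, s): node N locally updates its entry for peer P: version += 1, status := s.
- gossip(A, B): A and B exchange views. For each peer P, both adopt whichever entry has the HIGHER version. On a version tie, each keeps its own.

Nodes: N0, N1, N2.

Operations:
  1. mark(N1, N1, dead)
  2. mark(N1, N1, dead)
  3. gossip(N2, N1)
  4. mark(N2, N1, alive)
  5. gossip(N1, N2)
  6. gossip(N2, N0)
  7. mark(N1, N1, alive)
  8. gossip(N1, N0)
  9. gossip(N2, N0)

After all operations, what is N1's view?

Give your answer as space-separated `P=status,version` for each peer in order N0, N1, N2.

Answer: N0=alive,0 N1=alive,4 N2=alive,0

Derivation:
Op 1: N1 marks N1=dead -> (dead,v1)
Op 2: N1 marks N1=dead -> (dead,v2)
Op 3: gossip N2<->N1 -> N2.N0=(alive,v0) N2.N1=(dead,v2) N2.N2=(alive,v0) | N1.N0=(alive,v0) N1.N1=(dead,v2) N1.N2=(alive,v0)
Op 4: N2 marks N1=alive -> (alive,v3)
Op 5: gossip N1<->N2 -> N1.N0=(alive,v0) N1.N1=(alive,v3) N1.N2=(alive,v0) | N2.N0=(alive,v0) N2.N1=(alive,v3) N2.N2=(alive,v0)
Op 6: gossip N2<->N0 -> N2.N0=(alive,v0) N2.N1=(alive,v3) N2.N2=(alive,v0) | N0.N0=(alive,v0) N0.N1=(alive,v3) N0.N2=(alive,v0)
Op 7: N1 marks N1=alive -> (alive,v4)
Op 8: gossip N1<->N0 -> N1.N0=(alive,v0) N1.N1=(alive,v4) N1.N2=(alive,v0) | N0.N0=(alive,v0) N0.N1=(alive,v4) N0.N2=(alive,v0)
Op 9: gossip N2<->N0 -> N2.N0=(alive,v0) N2.N1=(alive,v4) N2.N2=(alive,v0) | N0.N0=(alive,v0) N0.N1=(alive,v4) N0.N2=(alive,v0)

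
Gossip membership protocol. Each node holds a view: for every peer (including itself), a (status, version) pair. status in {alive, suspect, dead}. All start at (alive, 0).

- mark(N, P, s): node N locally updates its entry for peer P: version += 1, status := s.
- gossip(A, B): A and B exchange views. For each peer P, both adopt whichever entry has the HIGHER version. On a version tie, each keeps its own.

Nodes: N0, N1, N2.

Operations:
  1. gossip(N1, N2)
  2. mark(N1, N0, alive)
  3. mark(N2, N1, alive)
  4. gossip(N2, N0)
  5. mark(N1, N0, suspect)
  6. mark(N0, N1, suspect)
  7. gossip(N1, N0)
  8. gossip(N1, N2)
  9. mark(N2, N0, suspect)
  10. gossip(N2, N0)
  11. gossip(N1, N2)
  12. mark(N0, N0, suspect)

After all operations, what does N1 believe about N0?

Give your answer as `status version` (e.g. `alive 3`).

Answer: suspect 3

Derivation:
Op 1: gossip N1<->N2 -> N1.N0=(alive,v0) N1.N1=(alive,v0) N1.N2=(alive,v0) | N2.N0=(alive,v0) N2.N1=(alive,v0) N2.N2=(alive,v0)
Op 2: N1 marks N0=alive -> (alive,v1)
Op 3: N2 marks N1=alive -> (alive,v1)
Op 4: gossip N2<->N0 -> N2.N0=(alive,v0) N2.N1=(alive,v1) N2.N2=(alive,v0) | N0.N0=(alive,v0) N0.N1=(alive,v1) N0.N2=(alive,v0)
Op 5: N1 marks N0=suspect -> (suspect,v2)
Op 6: N0 marks N1=suspect -> (suspect,v2)
Op 7: gossip N1<->N0 -> N1.N0=(suspect,v2) N1.N1=(suspect,v2) N1.N2=(alive,v0) | N0.N0=(suspect,v2) N0.N1=(suspect,v2) N0.N2=(alive,v0)
Op 8: gossip N1<->N2 -> N1.N0=(suspect,v2) N1.N1=(suspect,v2) N1.N2=(alive,v0) | N2.N0=(suspect,v2) N2.N1=(suspect,v2) N2.N2=(alive,v0)
Op 9: N2 marks N0=suspect -> (suspect,v3)
Op 10: gossip N2<->N0 -> N2.N0=(suspect,v3) N2.N1=(suspect,v2) N2.N2=(alive,v0) | N0.N0=(suspect,v3) N0.N1=(suspect,v2) N0.N2=(alive,v0)
Op 11: gossip N1<->N2 -> N1.N0=(suspect,v3) N1.N1=(suspect,v2) N1.N2=(alive,v0) | N2.N0=(suspect,v3) N2.N1=(suspect,v2) N2.N2=(alive,v0)
Op 12: N0 marks N0=suspect -> (suspect,v4)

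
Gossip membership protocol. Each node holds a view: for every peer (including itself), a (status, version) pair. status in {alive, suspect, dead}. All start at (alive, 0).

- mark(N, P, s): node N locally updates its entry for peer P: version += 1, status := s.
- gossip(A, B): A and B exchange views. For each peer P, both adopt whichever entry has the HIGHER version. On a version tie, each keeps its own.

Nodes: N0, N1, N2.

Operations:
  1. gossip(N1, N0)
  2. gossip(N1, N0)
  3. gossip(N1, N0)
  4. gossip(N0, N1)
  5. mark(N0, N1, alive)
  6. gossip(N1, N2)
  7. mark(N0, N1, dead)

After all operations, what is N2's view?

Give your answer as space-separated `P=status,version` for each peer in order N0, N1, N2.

Answer: N0=alive,0 N1=alive,0 N2=alive,0

Derivation:
Op 1: gossip N1<->N0 -> N1.N0=(alive,v0) N1.N1=(alive,v0) N1.N2=(alive,v0) | N0.N0=(alive,v0) N0.N1=(alive,v0) N0.N2=(alive,v0)
Op 2: gossip N1<->N0 -> N1.N0=(alive,v0) N1.N1=(alive,v0) N1.N2=(alive,v0) | N0.N0=(alive,v0) N0.N1=(alive,v0) N0.N2=(alive,v0)
Op 3: gossip N1<->N0 -> N1.N0=(alive,v0) N1.N1=(alive,v0) N1.N2=(alive,v0) | N0.N0=(alive,v0) N0.N1=(alive,v0) N0.N2=(alive,v0)
Op 4: gossip N0<->N1 -> N0.N0=(alive,v0) N0.N1=(alive,v0) N0.N2=(alive,v0) | N1.N0=(alive,v0) N1.N1=(alive,v0) N1.N2=(alive,v0)
Op 5: N0 marks N1=alive -> (alive,v1)
Op 6: gossip N1<->N2 -> N1.N0=(alive,v0) N1.N1=(alive,v0) N1.N2=(alive,v0) | N2.N0=(alive,v0) N2.N1=(alive,v0) N2.N2=(alive,v0)
Op 7: N0 marks N1=dead -> (dead,v2)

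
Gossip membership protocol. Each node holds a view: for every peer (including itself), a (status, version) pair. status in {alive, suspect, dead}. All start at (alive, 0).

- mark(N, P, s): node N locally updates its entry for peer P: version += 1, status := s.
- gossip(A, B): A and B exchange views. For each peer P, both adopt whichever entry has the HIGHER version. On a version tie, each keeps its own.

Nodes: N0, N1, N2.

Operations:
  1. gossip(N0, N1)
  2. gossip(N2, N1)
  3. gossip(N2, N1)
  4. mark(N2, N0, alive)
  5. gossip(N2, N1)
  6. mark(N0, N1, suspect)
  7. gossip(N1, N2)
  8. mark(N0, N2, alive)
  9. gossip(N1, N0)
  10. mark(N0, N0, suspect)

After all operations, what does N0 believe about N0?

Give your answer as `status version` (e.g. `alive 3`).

Answer: suspect 2

Derivation:
Op 1: gossip N0<->N1 -> N0.N0=(alive,v0) N0.N1=(alive,v0) N0.N2=(alive,v0) | N1.N0=(alive,v0) N1.N1=(alive,v0) N1.N2=(alive,v0)
Op 2: gossip N2<->N1 -> N2.N0=(alive,v0) N2.N1=(alive,v0) N2.N2=(alive,v0) | N1.N0=(alive,v0) N1.N1=(alive,v0) N1.N2=(alive,v0)
Op 3: gossip N2<->N1 -> N2.N0=(alive,v0) N2.N1=(alive,v0) N2.N2=(alive,v0) | N1.N0=(alive,v0) N1.N1=(alive,v0) N1.N2=(alive,v0)
Op 4: N2 marks N0=alive -> (alive,v1)
Op 5: gossip N2<->N1 -> N2.N0=(alive,v1) N2.N1=(alive,v0) N2.N2=(alive,v0) | N1.N0=(alive,v1) N1.N1=(alive,v0) N1.N2=(alive,v0)
Op 6: N0 marks N1=suspect -> (suspect,v1)
Op 7: gossip N1<->N2 -> N1.N0=(alive,v1) N1.N1=(alive,v0) N1.N2=(alive,v0) | N2.N0=(alive,v1) N2.N1=(alive,v0) N2.N2=(alive,v0)
Op 8: N0 marks N2=alive -> (alive,v1)
Op 9: gossip N1<->N0 -> N1.N0=(alive,v1) N1.N1=(suspect,v1) N1.N2=(alive,v1) | N0.N0=(alive,v1) N0.N1=(suspect,v1) N0.N2=(alive,v1)
Op 10: N0 marks N0=suspect -> (suspect,v2)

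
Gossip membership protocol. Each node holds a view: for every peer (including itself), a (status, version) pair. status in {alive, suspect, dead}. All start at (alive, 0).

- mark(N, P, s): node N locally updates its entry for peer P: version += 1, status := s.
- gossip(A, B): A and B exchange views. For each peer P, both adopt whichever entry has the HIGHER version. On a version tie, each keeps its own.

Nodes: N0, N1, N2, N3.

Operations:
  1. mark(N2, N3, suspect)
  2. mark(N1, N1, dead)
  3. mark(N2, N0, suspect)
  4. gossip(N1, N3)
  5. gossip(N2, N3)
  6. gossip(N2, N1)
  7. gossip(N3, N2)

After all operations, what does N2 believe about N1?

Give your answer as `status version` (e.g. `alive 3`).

Op 1: N2 marks N3=suspect -> (suspect,v1)
Op 2: N1 marks N1=dead -> (dead,v1)
Op 3: N2 marks N0=suspect -> (suspect,v1)
Op 4: gossip N1<->N3 -> N1.N0=(alive,v0) N1.N1=(dead,v1) N1.N2=(alive,v0) N1.N3=(alive,v0) | N3.N0=(alive,v0) N3.N1=(dead,v1) N3.N2=(alive,v0) N3.N3=(alive,v0)
Op 5: gossip N2<->N3 -> N2.N0=(suspect,v1) N2.N1=(dead,v1) N2.N2=(alive,v0) N2.N3=(suspect,v1) | N3.N0=(suspect,v1) N3.N1=(dead,v1) N3.N2=(alive,v0) N3.N3=(suspect,v1)
Op 6: gossip N2<->N1 -> N2.N0=(suspect,v1) N2.N1=(dead,v1) N2.N2=(alive,v0) N2.N3=(suspect,v1) | N1.N0=(suspect,v1) N1.N1=(dead,v1) N1.N2=(alive,v0) N1.N3=(suspect,v1)
Op 7: gossip N3<->N2 -> N3.N0=(suspect,v1) N3.N1=(dead,v1) N3.N2=(alive,v0) N3.N3=(suspect,v1) | N2.N0=(suspect,v1) N2.N1=(dead,v1) N2.N2=(alive,v0) N2.N3=(suspect,v1)

Answer: dead 1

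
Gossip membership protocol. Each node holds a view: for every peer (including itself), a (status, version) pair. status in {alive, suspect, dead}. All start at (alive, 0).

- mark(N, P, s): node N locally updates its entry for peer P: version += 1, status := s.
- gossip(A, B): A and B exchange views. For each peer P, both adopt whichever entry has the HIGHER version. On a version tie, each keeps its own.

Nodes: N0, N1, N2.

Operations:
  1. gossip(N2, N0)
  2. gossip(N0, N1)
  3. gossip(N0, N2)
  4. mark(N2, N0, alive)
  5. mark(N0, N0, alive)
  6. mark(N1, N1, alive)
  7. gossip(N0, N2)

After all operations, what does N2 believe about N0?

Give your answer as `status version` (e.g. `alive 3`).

Op 1: gossip N2<->N0 -> N2.N0=(alive,v0) N2.N1=(alive,v0) N2.N2=(alive,v0) | N0.N0=(alive,v0) N0.N1=(alive,v0) N0.N2=(alive,v0)
Op 2: gossip N0<->N1 -> N0.N0=(alive,v0) N0.N1=(alive,v0) N0.N2=(alive,v0) | N1.N0=(alive,v0) N1.N1=(alive,v0) N1.N2=(alive,v0)
Op 3: gossip N0<->N2 -> N0.N0=(alive,v0) N0.N1=(alive,v0) N0.N2=(alive,v0) | N2.N0=(alive,v0) N2.N1=(alive,v0) N2.N2=(alive,v0)
Op 4: N2 marks N0=alive -> (alive,v1)
Op 5: N0 marks N0=alive -> (alive,v1)
Op 6: N1 marks N1=alive -> (alive,v1)
Op 7: gossip N0<->N2 -> N0.N0=(alive,v1) N0.N1=(alive,v0) N0.N2=(alive,v0) | N2.N0=(alive,v1) N2.N1=(alive,v0) N2.N2=(alive,v0)

Answer: alive 1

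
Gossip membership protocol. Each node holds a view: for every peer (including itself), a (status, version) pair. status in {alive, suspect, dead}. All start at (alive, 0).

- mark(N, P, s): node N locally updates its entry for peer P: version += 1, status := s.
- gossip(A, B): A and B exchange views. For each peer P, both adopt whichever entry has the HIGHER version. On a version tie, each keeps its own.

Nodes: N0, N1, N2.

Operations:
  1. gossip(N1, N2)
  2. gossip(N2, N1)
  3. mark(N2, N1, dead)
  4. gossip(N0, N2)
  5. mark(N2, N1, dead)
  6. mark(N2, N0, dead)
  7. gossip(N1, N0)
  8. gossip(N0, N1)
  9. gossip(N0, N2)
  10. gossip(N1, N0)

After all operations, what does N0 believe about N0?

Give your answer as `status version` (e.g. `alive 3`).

Answer: dead 1

Derivation:
Op 1: gossip N1<->N2 -> N1.N0=(alive,v0) N1.N1=(alive,v0) N1.N2=(alive,v0) | N2.N0=(alive,v0) N2.N1=(alive,v0) N2.N2=(alive,v0)
Op 2: gossip N2<->N1 -> N2.N0=(alive,v0) N2.N1=(alive,v0) N2.N2=(alive,v0) | N1.N0=(alive,v0) N1.N1=(alive,v0) N1.N2=(alive,v0)
Op 3: N2 marks N1=dead -> (dead,v1)
Op 4: gossip N0<->N2 -> N0.N0=(alive,v0) N0.N1=(dead,v1) N0.N2=(alive,v0) | N2.N0=(alive,v0) N2.N1=(dead,v1) N2.N2=(alive,v0)
Op 5: N2 marks N1=dead -> (dead,v2)
Op 6: N2 marks N0=dead -> (dead,v1)
Op 7: gossip N1<->N0 -> N1.N0=(alive,v0) N1.N1=(dead,v1) N1.N2=(alive,v0) | N0.N0=(alive,v0) N0.N1=(dead,v1) N0.N2=(alive,v0)
Op 8: gossip N0<->N1 -> N0.N0=(alive,v0) N0.N1=(dead,v1) N0.N2=(alive,v0) | N1.N0=(alive,v0) N1.N1=(dead,v1) N1.N2=(alive,v0)
Op 9: gossip N0<->N2 -> N0.N0=(dead,v1) N0.N1=(dead,v2) N0.N2=(alive,v0) | N2.N0=(dead,v1) N2.N1=(dead,v2) N2.N2=(alive,v0)
Op 10: gossip N1<->N0 -> N1.N0=(dead,v1) N1.N1=(dead,v2) N1.N2=(alive,v0) | N0.N0=(dead,v1) N0.N1=(dead,v2) N0.N2=(alive,v0)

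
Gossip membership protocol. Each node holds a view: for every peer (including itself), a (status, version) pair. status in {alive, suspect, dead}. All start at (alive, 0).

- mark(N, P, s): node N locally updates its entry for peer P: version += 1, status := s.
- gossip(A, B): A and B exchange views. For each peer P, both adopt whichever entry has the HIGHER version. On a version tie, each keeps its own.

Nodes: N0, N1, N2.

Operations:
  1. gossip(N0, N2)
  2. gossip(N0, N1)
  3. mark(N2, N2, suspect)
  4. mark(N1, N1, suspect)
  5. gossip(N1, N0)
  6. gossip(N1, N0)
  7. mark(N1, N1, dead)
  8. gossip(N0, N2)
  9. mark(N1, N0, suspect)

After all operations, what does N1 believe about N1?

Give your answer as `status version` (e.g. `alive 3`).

Answer: dead 2

Derivation:
Op 1: gossip N0<->N2 -> N0.N0=(alive,v0) N0.N1=(alive,v0) N0.N2=(alive,v0) | N2.N0=(alive,v0) N2.N1=(alive,v0) N2.N2=(alive,v0)
Op 2: gossip N0<->N1 -> N0.N0=(alive,v0) N0.N1=(alive,v0) N0.N2=(alive,v0) | N1.N0=(alive,v0) N1.N1=(alive,v0) N1.N2=(alive,v0)
Op 3: N2 marks N2=suspect -> (suspect,v1)
Op 4: N1 marks N1=suspect -> (suspect,v1)
Op 5: gossip N1<->N0 -> N1.N0=(alive,v0) N1.N1=(suspect,v1) N1.N2=(alive,v0) | N0.N0=(alive,v0) N0.N1=(suspect,v1) N0.N2=(alive,v0)
Op 6: gossip N1<->N0 -> N1.N0=(alive,v0) N1.N1=(suspect,v1) N1.N2=(alive,v0) | N0.N0=(alive,v0) N0.N1=(suspect,v1) N0.N2=(alive,v0)
Op 7: N1 marks N1=dead -> (dead,v2)
Op 8: gossip N0<->N2 -> N0.N0=(alive,v0) N0.N1=(suspect,v1) N0.N2=(suspect,v1) | N2.N0=(alive,v0) N2.N1=(suspect,v1) N2.N2=(suspect,v1)
Op 9: N1 marks N0=suspect -> (suspect,v1)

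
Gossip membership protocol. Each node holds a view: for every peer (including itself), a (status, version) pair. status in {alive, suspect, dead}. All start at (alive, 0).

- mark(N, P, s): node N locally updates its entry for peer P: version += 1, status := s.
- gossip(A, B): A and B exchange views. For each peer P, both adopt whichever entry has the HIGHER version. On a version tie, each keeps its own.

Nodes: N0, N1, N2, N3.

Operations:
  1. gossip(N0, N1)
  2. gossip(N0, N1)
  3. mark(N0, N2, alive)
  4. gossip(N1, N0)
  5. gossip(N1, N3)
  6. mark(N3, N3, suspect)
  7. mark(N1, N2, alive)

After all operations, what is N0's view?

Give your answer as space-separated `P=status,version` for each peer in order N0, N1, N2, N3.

Op 1: gossip N0<->N1 -> N0.N0=(alive,v0) N0.N1=(alive,v0) N0.N2=(alive,v0) N0.N3=(alive,v0) | N1.N0=(alive,v0) N1.N1=(alive,v0) N1.N2=(alive,v0) N1.N3=(alive,v0)
Op 2: gossip N0<->N1 -> N0.N0=(alive,v0) N0.N1=(alive,v0) N0.N2=(alive,v0) N0.N3=(alive,v0) | N1.N0=(alive,v0) N1.N1=(alive,v0) N1.N2=(alive,v0) N1.N3=(alive,v0)
Op 3: N0 marks N2=alive -> (alive,v1)
Op 4: gossip N1<->N0 -> N1.N0=(alive,v0) N1.N1=(alive,v0) N1.N2=(alive,v1) N1.N3=(alive,v0) | N0.N0=(alive,v0) N0.N1=(alive,v0) N0.N2=(alive,v1) N0.N3=(alive,v0)
Op 5: gossip N1<->N3 -> N1.N0=(alive,v0) N1.N1=(alive,v0) N1.N2=(alive,v1) N1.N3=(alive,v0) | N3.N0=(alive,v0) N3.N1=(alive,v0) N3.N2=(alive,v1) N3.N3=(alive,v0)
Op 6: N3 marks N3=suspect -> (suspect,v1)
Op 7: N1 marks N2=alive -> (alive,v2)

Answer: N0=alive,0 N1=alive,0 N2=alive,1 N3=alive,0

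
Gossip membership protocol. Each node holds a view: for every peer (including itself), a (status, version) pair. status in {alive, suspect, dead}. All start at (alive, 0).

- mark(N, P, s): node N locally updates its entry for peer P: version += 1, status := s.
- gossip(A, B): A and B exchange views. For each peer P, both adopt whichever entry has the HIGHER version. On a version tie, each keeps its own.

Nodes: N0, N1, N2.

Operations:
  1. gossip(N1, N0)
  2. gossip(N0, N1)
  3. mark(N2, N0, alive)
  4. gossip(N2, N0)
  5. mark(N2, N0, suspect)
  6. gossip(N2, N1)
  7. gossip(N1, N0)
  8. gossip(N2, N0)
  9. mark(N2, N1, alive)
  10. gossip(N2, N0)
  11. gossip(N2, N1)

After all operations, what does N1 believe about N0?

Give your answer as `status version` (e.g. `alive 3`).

Answer: suspect 2

Derivation:
Op 1: gossip N1<->N0 -> N1.N0=(alive,v0) N1.N1=(alive,v0) N1.N2=(alive,v0) | N0.N0=(alive,v0) N0.N1=(alive,v0) N0.N2=(alive,v0)
Op 2: gossip N0<->N1 -> N0.N0=(alive,v0) N0.N1=(alive,v0) N0.N2=(alive,v0) | N1.N0=(alive,v0) N1.N1=(alive,v0) N1.N2=(alive,v0)
Op 3: N2 marks N0=alive -> (alive,v1)
Op 4: gossip N2<->N0 -> N2.N0=(alive,v1) N2.N1=(alive,v0) N2.N2=(alive,v0) | N0.N0=(alive,v1) N0.N1=(alive,v0) N0.N2=(alive,v0)
Op 5: N2 marks N0=suspect -> (suspect,v2)
Op 6: gossip N2<->N1 -> N2.N0=(suspect,v2) N2.N1=(alive,v0) N2.N2=(alive,v0) | N1.N0=(suspect,v2) N1.N1=(alive,v0) N1.N2=(alive,v0)
Op 7: gossip N1<->N0 -> N1.N0=(suspect,v2) N1.N1=(alive,v0) N1.N2=(alive,v0) | N0.N0=(suspect,v2) N0.N1=(alive,v0) N0.N2=(alive,v0)
Op 8: gossip N2<->N0 -> N2.N0=(suspect,v2) N2.N1=(alive,v0) N2.N2=(alive,v0) | N0.N0=(suspect,v2) N0.N1=(alive,v0) N0.N2=(alive,v0)
Op 9: N2 marks N1=alive -> (alive,v1)
Op 10: gossip N2<->N0 -> N2.N0=(suspect,v2) N2.N1=(alive,v1) N2.N2=(alive,v0) | N0.N0=(suspect,v2) N0.N1=(alive,v1) N0.N2=(alive,v0)
Op 11: gossip N2<->N1 -> N2.N0=(suspect,v2) N2.N1=(alive,v1) N2.N2=(alive,v0) | N1.N0=(suspect,v2) N1.N1=(alive,v1) N1.N2=(alive,v0)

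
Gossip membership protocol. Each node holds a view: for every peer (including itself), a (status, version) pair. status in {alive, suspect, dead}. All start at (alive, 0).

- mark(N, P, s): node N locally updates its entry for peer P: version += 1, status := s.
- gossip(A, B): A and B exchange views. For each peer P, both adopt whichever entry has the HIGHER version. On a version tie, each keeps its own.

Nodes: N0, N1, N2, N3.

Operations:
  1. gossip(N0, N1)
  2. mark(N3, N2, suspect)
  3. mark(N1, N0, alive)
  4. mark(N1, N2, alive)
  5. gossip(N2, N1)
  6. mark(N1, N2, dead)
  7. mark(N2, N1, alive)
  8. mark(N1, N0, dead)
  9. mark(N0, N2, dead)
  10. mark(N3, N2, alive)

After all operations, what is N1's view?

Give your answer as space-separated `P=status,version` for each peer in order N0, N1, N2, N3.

Op 1: gossip N0<->N1 -> N0.N0=(alive,v0) N0.N1=(alive,v0) N0.N2=(alive,v0) N0.N3=(alive,v0) | N1.N0=(alive,v0) N1.N1=(alive,v0) N1.N2=(alive,v0) N1.N3=(alive,v0)
Op 2: N3 marks N2=suspect -> (suspect,v1)
Op 3: N1 marks N0=alive -> (alive,v1)
Op 4: N1 marks N2=alive -> (alive,v1)
Op 5: gossip N2<->N1 -> N2.N0=(alive,v1) N2.N1=(alive,v0) N2.N2=(alive,v1) N2.N3=(alive,v0) | N1.N0=(alive,v1) N1.N1=(alive,v0) N1.N2=(alive,v1) N1.N3=(alive,v0)
Op 6: N1 marks N2=dead -> (dead,v2)
Op 7: N2 marks N1=alive -> (alive,v1)
Op 8: N1 marks N0=dead -> (dead,v2)
Op 9: N0 marks N2=dead -> (dead,v1)
Op 10: N3 marks N2=alive -> (alive,v2)

Answer: N0=dead,2 N1=alive,0 N2=dead,2 N3=alive,0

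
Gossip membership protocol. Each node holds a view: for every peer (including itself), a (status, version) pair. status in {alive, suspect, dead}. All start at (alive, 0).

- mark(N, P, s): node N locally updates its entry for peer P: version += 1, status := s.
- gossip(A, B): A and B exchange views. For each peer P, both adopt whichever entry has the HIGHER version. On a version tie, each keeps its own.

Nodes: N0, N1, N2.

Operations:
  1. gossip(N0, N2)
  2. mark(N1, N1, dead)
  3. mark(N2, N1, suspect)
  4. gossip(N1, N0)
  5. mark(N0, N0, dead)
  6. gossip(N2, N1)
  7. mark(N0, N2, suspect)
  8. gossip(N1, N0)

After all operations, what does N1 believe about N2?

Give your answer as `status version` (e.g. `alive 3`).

Answer: suspect 1

Derivation:
Op 1: gossip N0<->N2 -> N0.N0=(alive,v0) N0.N1=(alive,v0) N0.N2=(alive,v0) | N2.N0=(alive,v0) N2.N1=(alive,v0) N2.N2=(alive,v0)
Op 2: N1 marks N1=dead -> (dead,v1)
Op 3: N2 marks N1=suspect -> (suspect,v1)
Op 4: gossip N1<->N0 -> N1.N0=(alive,v0) N1.N1=(dead,v1) N1.N2=(alive,v0) | N0.N0=(alive,v0) N0.N1=(dead,v1) N0.N2=(alive,v0)
Op 5: N0 marks N0=dead -> (dead,v1)
Op 6: gossip N2<->N1 -> N2.N0=(alive,v0) N2.N1=(suspect,v1) N2.N2=(alive,v0) | N1.N0=(alive,v0) N1.N1=(dead,v1) N1.N2=(alive,v0)
Op 7: N0 marks N2=suspect -> (suspect,v1)
Op 8: gossip N1<->N0 -> N1.N0=(dead,v1) N1.N1=(dead,v1) N1.N2=(suspect,v1) | N0.N0=(dead,v1) N0.N1=(dead,v1) N0.N2=(suspect,v1)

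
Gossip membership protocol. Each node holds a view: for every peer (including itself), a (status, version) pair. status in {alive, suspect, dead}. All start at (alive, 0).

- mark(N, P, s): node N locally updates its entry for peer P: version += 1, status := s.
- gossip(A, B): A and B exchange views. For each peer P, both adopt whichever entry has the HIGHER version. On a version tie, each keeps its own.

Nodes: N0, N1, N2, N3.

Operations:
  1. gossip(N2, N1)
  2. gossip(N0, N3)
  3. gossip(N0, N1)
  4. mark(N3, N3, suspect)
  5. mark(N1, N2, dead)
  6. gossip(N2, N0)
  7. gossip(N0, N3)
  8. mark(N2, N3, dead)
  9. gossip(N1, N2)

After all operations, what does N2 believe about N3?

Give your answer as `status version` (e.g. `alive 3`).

Op 1: gossip N2<->N1 -> N2.N0=(alive,v0) N2.N1=(alive,v0) N2.N2=(alive,v0) N2.N3=(alive,v0) | N1.N0=(alive,v0) N1.N1=(alive,v0) N1.N2=(alive,v0) N1.N3=(alive,v0)
Op 2: gossip N0<->N3 -> N0.N0=(alive,v0) N0.N1=(alive,v0) N0.N2=(alive,v0) N0.N3=(alive,v0) | N3.N0=(alive,v0) N3.N1=(alive,v0) N3.N2=(alive,v0) N3.N3=(alive,v0)
Op 3: gossip N0<->N1 -> N0.N0=(alive,v0) N0.N1=(alive,v0) N0.N2=(alive,v0) N0.N3=(alive,v0) | N1.N0=(alive,v0) N1.N1=(alive,v0) N1.N2=(alive,v0) N1.N3=(alive,v0)
Op 4: N3 marks N3=suspect -> (suspect,v1)
Op 5: N1 marks N2=dead -> (dead,v1)
Op 6: gossip N2<->N0 -> N2.N0=(alive,v0) N2.N1=(alive,v0) N2.N2=(alive,v0) N2.N3=(alive,v0) | N0.N0=(alive,v0) N0.N1=(alive,v0) N0.N2=(alive,v0) N0.N3=(alive,v0)
Op 7: gossip N0<->N3 -> N0.N0=(alive,v0) N0.N1=(alive,v0) N0.N2=(alive,v0) N0.N3=(suspect,v1) | N3.N0=(alive,v0) N3.N1=(alive,v0) N3.N2=(alive,v0) N3.N3=(suspect,v1)
Op 8: N2 marks N3=dead -> (dead,v1)
Op 9: gossip N1<->N2 -> N1.N0=(alive,v0) N1.N1=(alive,v0) N1.N2=(dead,v1) N1.N3=(dead,v1) | N2.N0=(alive,v0) N2.N1=(alive,v0) N2.N2=(dead,v1) N2.N3=(dead,v1)

Answer: dead 1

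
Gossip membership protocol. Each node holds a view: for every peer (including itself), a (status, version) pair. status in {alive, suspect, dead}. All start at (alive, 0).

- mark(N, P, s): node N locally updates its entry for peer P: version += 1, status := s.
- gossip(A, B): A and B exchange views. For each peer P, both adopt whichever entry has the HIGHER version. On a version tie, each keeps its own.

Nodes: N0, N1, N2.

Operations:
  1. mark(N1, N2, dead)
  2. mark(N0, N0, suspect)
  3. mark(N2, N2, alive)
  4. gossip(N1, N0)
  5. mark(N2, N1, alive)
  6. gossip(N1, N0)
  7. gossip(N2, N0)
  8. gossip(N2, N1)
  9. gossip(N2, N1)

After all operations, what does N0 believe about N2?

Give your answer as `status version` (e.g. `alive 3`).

Answer: dead 1

Derivation:
Op 1: N1 marks N2=dead -> (dead,v1)
Op 2: N0 marks N0=suspect -> (suspect,v1)
Op 3: N2 marks N2=alive -> (alive,v1)
Op 4: gossip N1<->N0 -> N1.N0=(suspect,v1) N1.N1=(alive,v0) N1.N2=(dead,v1) | N0.N0=(suspect,v1) N0.N1=(alive,v0) N0.N2=(dead,v1)
Op 5: N2 marks N1=alive -> (alive,v1)
Op 6: gossip N1<->N0 -> N1.N0=(suspect,v1) N1.N1=(alive,v0) N1.N2=(dead,v1) | N0.N0=(suspect,v1) N0.N1=(alive,v0) N0.N2=(dead,v1)
Op 7: gossip N2<->N0 -> N2.N0=(suspect,v1) N2.N1=(alive,v1) N2.N2=(alive,v1) | N0.N0=(suspect,v1) N0.N1=(alive,v1) N0.N2=(dead,v1)
Op 8: gossip N2<->N1 -> N2.N0=(suspect,v1) N2.N1=(alive,v1) N2.N2=(alive,v1) | N1.N0=(suspect,v1) N1.N1=(alive,v1) N1.N2=(dead,v1)
Op 9: gossip N2<->N1 -> N2.N0=(suspect,v1) N2.N1=(alive,v1) N2.N2=(alive,v1) | N1.N0=(suspect,v1) N1.N1=(alive,v1) N1.N2=(dead,v1)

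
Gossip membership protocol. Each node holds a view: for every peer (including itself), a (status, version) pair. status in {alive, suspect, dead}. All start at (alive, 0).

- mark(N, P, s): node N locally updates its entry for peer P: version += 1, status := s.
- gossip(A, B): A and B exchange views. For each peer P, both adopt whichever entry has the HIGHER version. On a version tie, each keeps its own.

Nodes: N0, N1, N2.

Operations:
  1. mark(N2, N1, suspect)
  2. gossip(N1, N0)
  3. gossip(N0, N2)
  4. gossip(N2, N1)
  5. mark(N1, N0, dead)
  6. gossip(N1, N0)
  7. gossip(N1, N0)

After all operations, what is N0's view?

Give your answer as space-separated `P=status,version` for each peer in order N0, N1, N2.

Op 1: N2 marks N1=suspect -> (suspect,v1)
Op 2: gossip N1<->N0 -> N1.N0=(alive,v0) N1.N1=(alive,v0) N1.N2=(alive,v0) | N0.N0=(alive,v0) N0.N1=(alive,v0) N0.N2=(alive,v0)
Op 3: gossip N0<->N2 -> N0.N0=(alive,v0) N0.N1=(suspect,v1) N0.N2=(alive,v0) | N2.N0=(alive,v0) N2.N1=(suspect,v1) N2.N2=(alive,v0)
Op 4: gossip N2<->N1 -> N2.N0=(alive,v0) N2.N1=(suspect,v1) N2.N2=(alive,v0) | N1.N0=(alive,v0) N1.N1=(suspect,v1) N1.N2=(alive,v0)
Op 5: N1 marks N0=dead -> (dead,v1)
Op 6: gossip N1<->N0 -> N1.N0=(dead,v1) N1.N1=(suspect,v1) N1.N2=(alive,v0) | N0.N0=(dead,v1) N0.N1=(suspect,v1) N0.N2=(alive,v0)
Op 7: gossip N1<->N0 -> N1.N0=(dead,v1) N1.N1=(suspect,v1) N1.N2=(alive,v0) | N0.N0=(dead,v1) N0.N1=(suspect,v1) N0.N2=(alive,v0)

Answer: N0=dead,1 N1=suspect,1 N2=alive,0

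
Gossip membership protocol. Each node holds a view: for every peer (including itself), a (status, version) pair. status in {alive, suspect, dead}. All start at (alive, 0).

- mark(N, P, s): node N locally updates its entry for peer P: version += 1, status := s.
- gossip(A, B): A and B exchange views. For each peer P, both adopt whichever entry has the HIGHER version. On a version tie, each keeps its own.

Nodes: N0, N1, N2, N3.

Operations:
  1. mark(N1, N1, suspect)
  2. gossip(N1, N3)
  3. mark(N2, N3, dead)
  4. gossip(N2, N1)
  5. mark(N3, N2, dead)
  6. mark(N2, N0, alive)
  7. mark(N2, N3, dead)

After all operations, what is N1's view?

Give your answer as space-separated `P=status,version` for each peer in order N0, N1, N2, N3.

Op 1: N1 marks N1=suspect -> (suspect,v1)
Op 2: gossip N1<->N3 -> N1.N0=(alive,v0) N1.N1=(suspect,v1) N1.N2=(alive,v0) N1.N3=(alive,v0) | N3.N0=(alive,v0) N3.N1=(suspect,v1) N3.N2=(alive,v0) N3.N3=(alive,v0)
Op 3: N2 marks N3=dead -> (dead,v1)
Op 4: gossip N2<->N1 -> N2.N0=(alive,v0) N2.N1=(suspect,v1) N2.N2=(alive,v0) N2.N3=(dead,v1) | N1.N0=(alive,v0) N1.N1=(suspect,v1) N1.N2=(alive,v0) N1.N3=(dead,v1)
Op 5: N3 marks N2=dead -> (dead,v1)
Op 6: N2 marks N0=alive -> (alive,v1)
Op 7: N2 marks N3=dead -> (dead,v2)

Answer: N0=alive,0 N1=suspect,1 N2=alive,0 N3=dead,1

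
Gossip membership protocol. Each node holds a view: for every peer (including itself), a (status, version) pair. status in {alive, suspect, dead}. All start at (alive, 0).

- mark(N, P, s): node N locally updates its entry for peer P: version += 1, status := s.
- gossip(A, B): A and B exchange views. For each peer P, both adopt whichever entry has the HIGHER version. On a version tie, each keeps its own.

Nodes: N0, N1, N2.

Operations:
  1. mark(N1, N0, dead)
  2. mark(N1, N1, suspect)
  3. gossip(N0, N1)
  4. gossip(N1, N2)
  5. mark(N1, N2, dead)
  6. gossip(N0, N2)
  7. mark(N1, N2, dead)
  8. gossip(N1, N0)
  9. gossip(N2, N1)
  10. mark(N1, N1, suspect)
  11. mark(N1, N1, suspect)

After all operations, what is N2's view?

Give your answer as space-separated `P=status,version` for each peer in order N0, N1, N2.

Answer: N0=dead,1 N1=suspect,1 N2=dead,2

Derivation:
Op 1: N1 marks N0=dead -> (dead,v1)
Op 2: N1 marks N1=suspect -> (suspect,v1)
Op 3: gossip N0<->N1 -> N0.N0=(dead,v1) N0.N1=(suspect,v1) N0.N2=(alive,v0) | N1.N0=(dead,v1) N1.N1=(suspect,v1) N1.N2=(alive,v0)
Op 4: gossip N1<->N2 -> N1.N0=(dead,v1) N1.N1=(suspect,v1) N1.N2=(alive,v0) | N2.N0=(dead,v1) N2.N1=(suspect,v1) N2.N2=(alive,v0)
Op 5: N1 marks N2=dead -> (dead,v1)
Op 6: gossip N0<->N2 -> N0.N0=(dead,v1) N0.N1=(suspect,v1) N0.N2=(alive,v0) | N2.N0=(dead,v1) N2.N1=(suspect,v1) N2.N2=(alive,v0)
Op 7: N1 marks N2=dead -> (dead,v2)
Op 8: gossip N1<->N0 -> N1.N0=(dead,v1) N1.N1=(suspect,v1) N1.N2=(dead,v2) | N0.N0=(dead,v1) N0.N1=(suspect,v1) N0.N2=(dead,v2)
Op 9: gossip N2<->N1 -> N2.N0=(dead,v1) N2.N1=(suspect,v1) N2.N2=(dead,v2) | N1.N0=(dead,v1) N1.N1=(suspect,v1) N1.N2=(dead,v2)
Op 10: N1 marks N1=suspect -> (suspect,v2)
Op 11: N1 marks N1=suspect -> (suspect,v3)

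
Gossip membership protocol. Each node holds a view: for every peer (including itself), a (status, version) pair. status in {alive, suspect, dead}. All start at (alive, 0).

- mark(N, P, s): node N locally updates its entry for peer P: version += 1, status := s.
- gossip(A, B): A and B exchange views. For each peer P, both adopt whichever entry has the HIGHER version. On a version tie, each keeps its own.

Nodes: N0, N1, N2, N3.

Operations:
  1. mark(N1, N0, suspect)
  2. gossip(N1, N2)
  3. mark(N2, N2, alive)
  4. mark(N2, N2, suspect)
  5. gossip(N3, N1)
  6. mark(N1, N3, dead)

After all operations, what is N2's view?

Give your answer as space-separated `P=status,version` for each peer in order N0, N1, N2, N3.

Answer: N0=suspect,1 N1=alive,0 N2=suspect,2 N3=alive,0

Derivation:
Op 1: N1 marks N0=suspect -> (suspect,v1)
Op 2: gossip N1<->N2 -> N1.N0=(suspect,v1) N1.N1=(alive,v0) N1.N2=(alive,v0) N1.N3=(alive,v0) | N2.N0=(suspect,v1) N2.N1=(alive,v0) N2.N2=(alive,v0) N2.N3=(alive,v0)
Op 3: N2 marks N2=alive -> (alive,v1)
Op 4: N2 marks N2=suspect -> (suspect,v2)
Op 5: gossip N3<->N1 -> N3.N0=(suspect,v1) N3.N1=(alive,v0) N3.N2=(alive,v0) N3.N3=(alive,v0) | N1.N0=(suspect,v1) N1.N1=(alive,v0) N1.N2=(alive,v0) N1.N3=(alive,v0)
Op 6: N1 marks N3=dead -> (dead,v1)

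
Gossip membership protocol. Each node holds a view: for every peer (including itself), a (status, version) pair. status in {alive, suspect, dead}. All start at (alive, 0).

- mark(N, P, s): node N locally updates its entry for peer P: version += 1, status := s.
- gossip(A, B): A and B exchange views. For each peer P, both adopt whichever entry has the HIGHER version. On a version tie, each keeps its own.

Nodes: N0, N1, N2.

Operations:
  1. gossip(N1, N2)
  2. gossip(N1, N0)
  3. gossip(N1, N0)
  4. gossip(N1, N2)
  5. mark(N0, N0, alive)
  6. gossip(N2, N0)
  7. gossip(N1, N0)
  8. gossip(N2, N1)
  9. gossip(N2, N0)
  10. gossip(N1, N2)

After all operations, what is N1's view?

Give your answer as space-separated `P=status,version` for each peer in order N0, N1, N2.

Answer: N0=alive,1 N1=alive,0 N2=alive,0

Derivation:
Op 1: gossip N1<->N2 -> N1.N0=(alive,v0) N1.N1=(alive,v0) N1.N2=(alive,v0) | N2.N0=(alive,v0) N2.N1=(alive,v0) N2.N2=(alive,v0)
Op 2: gossip N1<->N0 -> N1.N0=(alive,v0) N1.N1=(alive,v0) N1.N2=(alive,v0) | N0.N0=(alive,v0) N0.N1=(alive,v0) N0.N2=(alive,v0)
Op 3: gossip N1<->N0 -> N1.N0=(alive,v0) N1.N1=(alive,v0) N1.N2=(alive,v0) | N0.N0=(alive,v0) N0.N1=(alive,v0) N0.N2=(alive,v0)
Op 4: gossip N1<->N2 -> N1.N0=(alive,v0) N1.N1=(alive,v0) N1.N2=(alive,v0) | N2.N0=(alive,v0) N2.N1=(alive,v0) N2.N2=(alive,v0)
Op 5: N0 marks N0=alive -> (alive,v1)
Op 6: gossip N2<->N0 -> N2.N0=(alive,v1) N2.N1=(alive,v0) N2.N2=(alive,v0) | N0.N0=(alive,v1) N0.N1=(alive,v0) N0.N2=(alive,v0)
Op 7: gossip N1<->N0 -> N1.N0=(alive,v1) N1.N1=(alive,v0) N1.N2=(alive,v0) | N0.N0=(alive,v1) N0.N1=(alive,v0) N0.N2=(alive,v0)
Op 8: gossip N2<->N1 -> N2.N0=(alive,v1) N2.N1=(alive,v0) N2.N2=(alive,v0) | N1.N0=(alive,v1) N1.N1=(alive,v0) N1.N2=(alive,v0)
Op 9: gossip N2<->N0 -> N2.N0=(alive,v1) N2.N1=(alive,v0) N2.N2=(alive,v0) | N0.N0=(alive,v1) N0.N1=(alive,v0) N0.N2=(alive,v0)
Op 10: gossip N1<->N2 -> N1.N0=(alive,v1) N1.N1=(alive,v0) N1.N2=(alive,v0) | N2.N0=(alive,v1) N2.N1=(alive,v0) N2.N2=(alive,v0)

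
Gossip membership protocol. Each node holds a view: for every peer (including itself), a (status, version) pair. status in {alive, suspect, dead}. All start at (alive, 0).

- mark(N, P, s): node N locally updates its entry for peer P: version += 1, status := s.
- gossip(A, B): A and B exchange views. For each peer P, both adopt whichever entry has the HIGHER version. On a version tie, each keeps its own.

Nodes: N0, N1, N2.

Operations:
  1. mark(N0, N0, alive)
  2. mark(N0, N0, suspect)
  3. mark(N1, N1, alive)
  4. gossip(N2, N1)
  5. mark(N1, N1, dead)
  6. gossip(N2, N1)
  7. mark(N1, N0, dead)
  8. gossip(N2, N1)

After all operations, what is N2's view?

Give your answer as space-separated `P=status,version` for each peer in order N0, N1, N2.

Answer: N0=dead,1 N1=dead,2 N2=alive,0

Derivation:
Op 1: N0 marks N0=alive -> (alive,v1)
Op 2: N0 marks N0=suspect -> (suspect,v2)
Op 3: N1 marks N1=alive -> (alive,v1)
Op 4: gossip N2<->N1 -> N2.N0=(alive,v0) N2.N1=(alive,v1) N2.N2=(alive,v0) | N1.N0=(alive,v0) N1.N1=(alive,v1) N1.N2=(alive,v0)
Op 5: N1 marks N1=dead -> (dead,v2)
Op 6: gossip N2<->N1 -> N2.N0=(alive,v0) N2.N1=(dead,v2) N2.N2=(alive,v0) | N1.N0=(alive,v0) N1.N1=(dead,v2) N1.N2=(alive,v0)
Op 7: N1 marks N0=dead -> (dead,v1)
Op 8: gossip N2<->N1 -> N2.N0=(dead,v1) N2.N1=(dead,v2) N2.N2=(alive,v0) | N1.N0=(dead,v1) N1.N1=(dead,v2) N1.N2=(alive,v0)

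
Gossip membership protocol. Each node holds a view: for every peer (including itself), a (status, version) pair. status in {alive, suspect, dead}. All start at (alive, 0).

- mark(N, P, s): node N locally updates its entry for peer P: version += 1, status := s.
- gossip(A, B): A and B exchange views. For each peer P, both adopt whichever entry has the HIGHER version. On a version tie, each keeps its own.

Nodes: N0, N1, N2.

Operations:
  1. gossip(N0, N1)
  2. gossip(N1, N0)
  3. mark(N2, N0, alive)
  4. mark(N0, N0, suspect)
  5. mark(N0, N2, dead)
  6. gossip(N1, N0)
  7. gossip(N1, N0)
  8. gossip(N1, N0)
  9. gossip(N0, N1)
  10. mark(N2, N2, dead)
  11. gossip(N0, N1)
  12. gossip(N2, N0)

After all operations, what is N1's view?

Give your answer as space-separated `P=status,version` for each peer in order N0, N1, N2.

Op 1: gossip N0<->N1 -> N0.N0=(alive,v0) N0.N1=(alive,v0) N0.N2=(alive,v0) | N1.N0=(alive,v0) N1.N1=(alive,v0) N1.N2=(alive,v0)
Op 2: gossip N1<->N0 -> N1.N0=(alive,v0) N1.N1=(alive,v0) N1.N2=(alive,v0) | N0.N0=(alive,v0) N0.N1=(alive,v0) N0.N2=(alive,v0)
Op 3: N2 marks N0=alive -> (alive,v1)
Op 4: N0 marks N0=suspect -> (suspect,v1)
Op 5: N0 marks N2=dead -> (dead,v1)
Op 6: gossip N1<->N0 -> N1.N0=(suspect,v1) N1.N1=(alive,v0) N1.N2=(dead,v1) | N0.N0=(suspect,v1) N0.N1=(alive,v0) N0.N2=(dead,v1)
Op 7: gossip N1<->N0 -> N1.N0=(suspect,v1) N1.N1=(alive,v0) N1.N2=(dead,v1) | N0.N0=(suspect,v1) N0.N1=(alive,v0) N0.N2=(dead,v1)
Op 8: gossip N1<->N0 -> N1.N0=(suspect,v1) N1.N1=(alive,v0) N1.N2=(dead,v1) | N0.N0=(suspect,v1) N0.N1=(alive,v0) N0.N2=(dead,v1)
Op 9: gossip N0<->N1 -> N0.N0=(suspect,v1) N0.N1=(alive,v0) N0.N2=(dead,v1) | N1.N0=(suspect,v1) N1.N1=(alive,v0) N1.N2=(dead,v1)
Op 10: N2 marks N2=dead -> (dead,v1)
Op 11: gossip N0<->N1 -> N0.N0=(suspect,v1) N0.N1=(alive,v0) N0.N2=(dead,v1) | N1.N0=(suspect,v1) N1.N1=(alive,v0) N1.N2=(dead,v1)
Op 12: gossip N2<->N0 -> N2.N0=(alive,v1) N2.N1=(alive,v0) N2.N2=(dead,v1) | N0.N0=(suspect,v1) N0.N1=(alive,v0) N0.N2=(dead,v1)

Answer: N0=suspect,1 N1=alive,0 N2=dead,1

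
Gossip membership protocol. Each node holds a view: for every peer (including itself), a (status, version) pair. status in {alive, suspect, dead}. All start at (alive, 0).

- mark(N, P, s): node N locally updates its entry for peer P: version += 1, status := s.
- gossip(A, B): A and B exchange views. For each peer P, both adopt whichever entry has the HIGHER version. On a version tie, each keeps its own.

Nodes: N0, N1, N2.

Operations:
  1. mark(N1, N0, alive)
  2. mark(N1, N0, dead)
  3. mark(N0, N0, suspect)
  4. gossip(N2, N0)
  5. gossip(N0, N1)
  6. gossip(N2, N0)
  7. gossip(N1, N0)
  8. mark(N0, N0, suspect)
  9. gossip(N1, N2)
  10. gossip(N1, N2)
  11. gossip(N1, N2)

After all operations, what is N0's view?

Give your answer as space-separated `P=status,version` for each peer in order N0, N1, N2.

Op 1: N1 marks N0=alive -> (alive,v1)
Op 2: N1 marks N0=dead -> (dead,v2)
Op 3: N0 marks N0=suspect -> (suspect,v1)
Op 4: gossip N2<->N0 -> N2.N0=(suspect,v1) N2.N1=(alive,v0) N2.N2=(alive,v0) | N0.N0=(suspect,v1) N0.N1=(alive,v0) N0.N2=(alive,v0)
Op 5: gossip N0<->N1 -> N0.N0=(dead,v2) N0.N1=(alive,v0) N0.N2=(alive,v0) | N1.N0=(dead,v2) N1.N1=(alive,v0) N1.N2=(alive,v0)
Op 6: gossip N2<->N0 -> N2.N0=(dead,v2) N2.N1=(alive,v0) N2.N2=(alive,v0) | N0.N0=(dead,v2) N0.N1=(alive,v0) N0.N2=(alive,v0)
Op 7: gossip N1<->N0 -> N1.N0=(dead,v2) N1.N1=(alive,v0) N1.N2=(alive,v0) | N0.N0=(dead,v2) N0.N1=(alive,v0) N0.N2=(alive,v0)
Op 8: N0 marks N0=suspect -> (suspect,v3)
Op 9: gossip N1<->N2 -> N1.N0=(dead,v2) N1.N1=(alive,v0) N1.N2=(alive,v0) | N2.N0=(dead,v2) N2.N1=(alive,v0) N2.N2=(alive,v0)
Op 10: gossip N1<->N2 -> N1.N0=(dead,v2) N1.N1=(alive,v0) N1.N2=(alive,v0) | N2.N0=(dead,v2) N2.N1=(alive,v0) N2.N2=(alive,v0)
Op 11: gossip N1<->N2 -> N1.N0=(dead,v2) N1.N1=(alive,v0) N1.N2=(alive,v0) | N2.N0=(dead,v2) N2.N1=(alive,v0) N2.N2=(alive,v0)

Answer: N0=suspect,3 N1=alive,0 N2=alive,0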